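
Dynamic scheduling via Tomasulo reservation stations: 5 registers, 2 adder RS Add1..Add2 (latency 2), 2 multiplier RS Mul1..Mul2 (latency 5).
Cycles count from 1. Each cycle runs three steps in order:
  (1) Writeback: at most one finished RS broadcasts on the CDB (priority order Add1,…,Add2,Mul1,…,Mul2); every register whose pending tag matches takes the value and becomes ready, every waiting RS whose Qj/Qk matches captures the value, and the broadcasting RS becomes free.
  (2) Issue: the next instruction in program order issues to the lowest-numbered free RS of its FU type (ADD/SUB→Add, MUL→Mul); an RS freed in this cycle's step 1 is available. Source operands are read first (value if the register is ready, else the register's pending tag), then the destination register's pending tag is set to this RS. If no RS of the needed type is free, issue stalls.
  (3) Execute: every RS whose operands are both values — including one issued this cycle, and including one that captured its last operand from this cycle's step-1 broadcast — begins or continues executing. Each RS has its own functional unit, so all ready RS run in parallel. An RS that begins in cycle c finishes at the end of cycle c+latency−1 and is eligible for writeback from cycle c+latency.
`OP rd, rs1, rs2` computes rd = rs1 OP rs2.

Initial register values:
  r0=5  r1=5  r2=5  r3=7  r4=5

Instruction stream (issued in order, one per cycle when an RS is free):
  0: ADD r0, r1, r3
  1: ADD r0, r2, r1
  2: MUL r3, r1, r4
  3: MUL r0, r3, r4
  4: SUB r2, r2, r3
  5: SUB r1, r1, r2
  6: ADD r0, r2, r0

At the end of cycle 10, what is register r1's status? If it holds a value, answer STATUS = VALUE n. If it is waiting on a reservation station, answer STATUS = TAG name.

cycle 1: issue ADD r0<-Add1 // r0:Add1,r1:5,r2:5,r3:7,r4:5
cycle 2: issue ADD r0<-Add2 // r0:Add2,r1:5,r2:5,r3:7,r4:5
cycle 3: CDB Add1=12; issue MUL r3<-Mul1 // r0:Add2,r1:5,r2:5,r3:Mul1,r4:5
cycle 4: CDB Add2=10; issue MUL r0<-Mul2 // r0:Mul2,r1:5,r2:5,r3:Mul1,r4:5
cycle 5: issue SUB r2<-Add1 // r0:Mul2,r1:5,r2:Add1,r3:Mul1,r4:5
cycle 6: issue SUB r1<-Add2 // r0:Mul2,r1:Add2,r2:Add1,r3:Mul1,r4:5
cycle 7: stall // r0:Mul2,r1:Add2,r2:Add1,r3:Mul1,r4:5
cycle 8: CDB Mul1=25; stall // r0:Mul2,r1:Add2,r2:Add1,r3:25,r4:5
cycle 9: stall // r0:Mul2,r1:Add2,r2:Add1,r3:25,r4:5
cycle 10: CDB Add1=-20; issue ADD r0<-Add1 // r0:Add1,r1:Add2,r2:-20,r3:25,r4:5

STATUS = TAG Add2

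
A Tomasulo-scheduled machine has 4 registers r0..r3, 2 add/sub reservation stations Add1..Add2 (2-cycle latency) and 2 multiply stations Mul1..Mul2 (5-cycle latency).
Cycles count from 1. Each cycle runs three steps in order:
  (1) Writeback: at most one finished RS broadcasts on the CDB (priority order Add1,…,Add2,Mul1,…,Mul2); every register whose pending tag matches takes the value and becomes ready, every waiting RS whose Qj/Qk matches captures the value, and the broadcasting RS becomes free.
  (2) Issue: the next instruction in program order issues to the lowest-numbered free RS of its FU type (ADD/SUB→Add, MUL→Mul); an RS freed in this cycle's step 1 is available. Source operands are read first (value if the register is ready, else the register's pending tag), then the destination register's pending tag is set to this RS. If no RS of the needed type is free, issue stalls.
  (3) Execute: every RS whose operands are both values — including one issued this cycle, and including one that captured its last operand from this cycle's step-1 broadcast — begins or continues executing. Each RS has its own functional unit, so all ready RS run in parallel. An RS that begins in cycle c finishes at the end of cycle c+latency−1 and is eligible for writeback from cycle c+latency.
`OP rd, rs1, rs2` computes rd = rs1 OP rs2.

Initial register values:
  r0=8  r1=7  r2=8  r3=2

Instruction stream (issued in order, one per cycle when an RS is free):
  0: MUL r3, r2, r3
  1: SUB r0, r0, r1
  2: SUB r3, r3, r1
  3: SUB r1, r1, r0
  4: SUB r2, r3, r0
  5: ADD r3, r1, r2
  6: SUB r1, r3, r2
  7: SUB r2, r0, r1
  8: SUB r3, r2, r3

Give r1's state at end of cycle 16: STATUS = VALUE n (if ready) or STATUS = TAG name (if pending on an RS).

STATUS = VALUE 6

c1: issue MUL r3<-Mul1 | r0:8,r1:7,r2:8,r3:Mul1
c2: issue SUB r0<-Add1 | r0:Add1,r1:7,r2:8,r3:Mul1
c3: issue SUB r3<-Add2 | r0:Add1,r1:7,r2:8,r3:Add2
c4: CDB Add1=1; issue SUB r1<-Add1 | r0:1,r1:Add1,r2:8,r3:Add2
c5: stall | r0:1,r1:Add1,r2:8,r3:Add2
c6: CDB Add1=6; issue SUB r2<-Add1 | r0:1,r1:6,r2:Add1,r3:Add2
c7: CDB Mul1=16; stall | r0:1,r1:6,r2:Add1,r3:Add2
c8: stall | r0:1,r1:6,r2:Add1,r3:Add2
c9: CDB Add2=9; issue ADD r3<-Add2 | r0:1,r1:6,r2:Add1,r3:Add2
c10: stall | r0:1,r1:6,r2:Add1,r3:Add2
c11: CDB Add1=8; issue SUB r1<-Add1 | r0:1,r1:Add1,r2:8,r3:Add2
c12: stall | r0:1,r1:Add1,r2:8,r3:Add2
c13: CDB Add2=14; issue SUB r2<-Add2 | r0:1,r1:Add1,r2:Add2,r3:14
c14: stall | r0:1,r1:Add1,r2:Add2,r3:14
c15: CDB Add1=6; issue SUB r3<-Add1 | r0:1,r1:6,r2:Add2,r3:Add1
c16: - | r0:1,r1:6,r2:Add2,r3:Add1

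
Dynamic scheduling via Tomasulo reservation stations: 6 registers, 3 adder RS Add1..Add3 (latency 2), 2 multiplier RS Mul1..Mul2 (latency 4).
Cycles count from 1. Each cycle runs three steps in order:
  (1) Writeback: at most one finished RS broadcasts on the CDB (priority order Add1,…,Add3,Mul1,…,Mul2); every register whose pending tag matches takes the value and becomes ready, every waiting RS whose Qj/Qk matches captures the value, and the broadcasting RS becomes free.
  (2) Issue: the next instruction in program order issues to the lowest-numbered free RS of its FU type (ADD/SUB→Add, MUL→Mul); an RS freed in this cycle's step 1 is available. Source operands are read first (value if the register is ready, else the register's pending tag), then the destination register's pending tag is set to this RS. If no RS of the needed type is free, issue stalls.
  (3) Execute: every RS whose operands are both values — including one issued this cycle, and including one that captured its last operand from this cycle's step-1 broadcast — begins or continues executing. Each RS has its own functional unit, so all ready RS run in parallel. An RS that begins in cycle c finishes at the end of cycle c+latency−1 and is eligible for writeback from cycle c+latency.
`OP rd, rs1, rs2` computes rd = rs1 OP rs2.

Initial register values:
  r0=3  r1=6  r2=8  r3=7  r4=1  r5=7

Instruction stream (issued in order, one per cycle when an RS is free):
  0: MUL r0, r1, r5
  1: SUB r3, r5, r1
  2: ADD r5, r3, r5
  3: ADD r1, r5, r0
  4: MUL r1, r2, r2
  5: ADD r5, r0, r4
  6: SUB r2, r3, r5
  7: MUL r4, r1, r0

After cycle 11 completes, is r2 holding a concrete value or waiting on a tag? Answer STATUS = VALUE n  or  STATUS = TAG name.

  c1: issue MUL r0<-Mul1  regs: r0:Mul1,r1:6,r2:8,r3:7,r4:1,r5:7
  c2: issue SUB r3<-Add1  regs: r0:Mul1,r1:6,r2:8,r3:Add1,r4:1,r5:7
  c3: issue ADD r5<-Add2  regs: r0:Mul1,r1:6,r2:8,r3:Add1,r4:1,r5:Add2
  c4: CDB Add1=1; issue ADD r1<-Add1  regs: r0:Mul1,r1:Add1,r2:8,r3:1,r4:1,r5:Add2
  c5: CDB Mul1=42; issue MUL r1<-Mul1  regs: r0:42,r1:Mul1,r2:8,r3:1,r4:1,r5:Add2
  c6: CDB Add2=8; issue ADD r5<-Add2  regs: r0:42,r1:Mul1,r2:8,r3:1,r4:1,r5:Add2
  c7: issue SUB r2<-Add3  regs: r0:42,r1:Mul1,r2:Add3,r3:1,r4:1,r5:Add2
  c8: CDB Add1=50; issue MUL r4<-Mul2  regs: r0:42,r1:Mul1,r2:Add3,r3:1,r4:Mul2,r5:Add2
  c9: CDB Add2=43  regs: r0:42,r1:Mul1,r2:Add3,r3:1,r4:Mul2,r5:43
  c10: CDB Mul1=64  regs: r0:42,r1:64,r2:Add3,r3:1,r4:Mul2,r5:43
  c11: CDB Add3=-42  regs: r0:42,r1:64,r2:-42,r3:1,r4:Mul2,r5:43

STATUS = VALUE -42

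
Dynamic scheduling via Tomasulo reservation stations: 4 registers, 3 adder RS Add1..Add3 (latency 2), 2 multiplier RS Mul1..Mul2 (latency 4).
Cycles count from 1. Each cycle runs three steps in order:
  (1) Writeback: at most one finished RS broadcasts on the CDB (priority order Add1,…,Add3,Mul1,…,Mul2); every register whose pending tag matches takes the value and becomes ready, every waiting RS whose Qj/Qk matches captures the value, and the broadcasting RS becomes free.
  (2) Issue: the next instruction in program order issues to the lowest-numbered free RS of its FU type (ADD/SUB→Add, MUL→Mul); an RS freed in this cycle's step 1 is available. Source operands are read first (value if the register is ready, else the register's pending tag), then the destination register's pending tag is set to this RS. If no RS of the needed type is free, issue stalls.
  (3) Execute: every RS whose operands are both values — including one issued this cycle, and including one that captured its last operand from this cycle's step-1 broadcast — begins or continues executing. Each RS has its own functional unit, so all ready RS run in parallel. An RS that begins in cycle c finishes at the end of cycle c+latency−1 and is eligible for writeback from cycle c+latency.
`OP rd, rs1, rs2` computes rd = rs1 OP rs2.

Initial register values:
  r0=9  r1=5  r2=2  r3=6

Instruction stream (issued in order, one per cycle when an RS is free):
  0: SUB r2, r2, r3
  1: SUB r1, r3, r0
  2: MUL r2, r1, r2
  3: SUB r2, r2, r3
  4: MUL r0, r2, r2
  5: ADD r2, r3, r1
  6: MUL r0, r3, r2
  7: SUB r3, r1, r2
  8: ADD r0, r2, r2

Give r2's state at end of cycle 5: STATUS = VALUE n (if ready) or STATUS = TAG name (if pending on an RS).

STATUS = TAG Add1

c1: issue SUB r2<-Add1 | r0:9,r1:5,r2:Add1,r3:6
c2: issue SUB r1<-Add2 | r0:9,r1:Add2,r2:Add1,r3:6
c3: CDB Add1=-4; issue MUL r2<-Mul1 | r0:9,r1:Add2,r2:Mul1,r3:6
c4: CDB Add2=-3; issue SUB r2<-Add1 | r0:9,r1:-3,r2:Add1,r3:6
c5: issue MUL r0<-Mul2 | r0:Mul2,r1:-3,r2:Add1,r3:6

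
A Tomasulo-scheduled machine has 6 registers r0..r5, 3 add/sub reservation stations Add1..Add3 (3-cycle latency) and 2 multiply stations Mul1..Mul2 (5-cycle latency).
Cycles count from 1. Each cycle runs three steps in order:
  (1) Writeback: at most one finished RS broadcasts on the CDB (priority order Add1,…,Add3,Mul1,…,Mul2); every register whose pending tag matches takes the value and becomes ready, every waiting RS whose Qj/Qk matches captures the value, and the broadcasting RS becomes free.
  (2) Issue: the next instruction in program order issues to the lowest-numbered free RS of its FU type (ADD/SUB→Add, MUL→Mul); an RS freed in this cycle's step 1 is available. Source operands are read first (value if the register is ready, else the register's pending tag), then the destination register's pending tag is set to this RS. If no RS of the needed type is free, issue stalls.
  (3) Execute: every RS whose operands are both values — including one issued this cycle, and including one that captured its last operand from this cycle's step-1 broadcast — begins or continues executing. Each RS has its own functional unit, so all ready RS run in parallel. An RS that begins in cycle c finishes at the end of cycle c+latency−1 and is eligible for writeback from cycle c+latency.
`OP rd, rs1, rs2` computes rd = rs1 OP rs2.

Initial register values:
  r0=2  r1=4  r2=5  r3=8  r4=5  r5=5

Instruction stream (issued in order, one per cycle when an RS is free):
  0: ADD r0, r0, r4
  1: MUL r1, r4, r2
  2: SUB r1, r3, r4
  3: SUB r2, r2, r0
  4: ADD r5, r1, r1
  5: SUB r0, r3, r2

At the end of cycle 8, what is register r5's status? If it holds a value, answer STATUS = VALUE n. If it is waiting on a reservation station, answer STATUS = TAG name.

STATUS = TAG Add3

cycle 1: issue ADD r0<-Add1 // r0:Add1,r1:4,r2:5,r3:8,r4:5,r5:5
cycle 2: issue MUL r1<-Mul1 // r0:Add1,r1:Mul1,r2:5,r3:8,r4:5,r5:5
cycle 3: issue SUB r1<-Add2 // r0:Add1,r1:Add2,r2:5,r3:8,r4:5,r5:5
cycle 4: CDB Add1=7; issue SUB r2<-Add1 // r0:7,r1:Add2,r2:Add1,r3:8,r4:5,r5:5
cycle 5: issue ADD r5<-Add3 // r0:7,r1:Add2,r2:Add1,r3:8,r4:5,r5:Add3
cycle 6: CDB Add2=3; issue SUB r0<-Add2 // r0:Add2,r1:3,r2:Add1,r3:8,r4:5,r5:Add3
cycle 7: CDB Add1=-2 // r0:Add2,r1:3,r2:-2,r3:8,r4:5,r5:Add3
cycle 8: CDB Mul1=25 // r0:Add2,r1:3,r2:-2,r3:8,r4:5,r5:Add3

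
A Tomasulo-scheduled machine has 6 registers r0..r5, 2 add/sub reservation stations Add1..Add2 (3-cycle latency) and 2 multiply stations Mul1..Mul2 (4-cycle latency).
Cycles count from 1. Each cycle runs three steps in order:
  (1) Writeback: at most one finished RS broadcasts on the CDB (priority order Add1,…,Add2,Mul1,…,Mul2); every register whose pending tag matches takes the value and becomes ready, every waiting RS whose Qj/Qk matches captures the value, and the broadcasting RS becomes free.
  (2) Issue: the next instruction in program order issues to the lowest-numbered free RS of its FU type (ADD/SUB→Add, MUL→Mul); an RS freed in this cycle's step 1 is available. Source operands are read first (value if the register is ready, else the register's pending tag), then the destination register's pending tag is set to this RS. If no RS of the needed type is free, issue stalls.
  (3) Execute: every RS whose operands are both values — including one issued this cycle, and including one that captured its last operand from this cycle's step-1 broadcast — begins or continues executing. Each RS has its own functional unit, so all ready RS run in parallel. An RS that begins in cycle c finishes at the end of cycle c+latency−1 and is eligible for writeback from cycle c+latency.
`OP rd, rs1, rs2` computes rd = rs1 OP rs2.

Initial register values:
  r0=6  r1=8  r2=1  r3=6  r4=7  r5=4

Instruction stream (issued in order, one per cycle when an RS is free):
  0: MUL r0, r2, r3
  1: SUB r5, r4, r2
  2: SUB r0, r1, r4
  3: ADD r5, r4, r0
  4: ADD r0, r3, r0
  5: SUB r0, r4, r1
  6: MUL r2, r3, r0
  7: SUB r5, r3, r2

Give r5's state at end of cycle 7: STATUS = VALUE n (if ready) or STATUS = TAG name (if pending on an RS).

STATUS = TAG Add1

cycle 1: issue MUL r0<-Mul1 // r0:Mul1,r1:8,r2:1,r3:6,r4:7,r5:4
cycle 2: issue SUB r5<-Add1 // r0:Mul1,r1:8,r2:1,r3:6,r4:7,r5:Add1
cycle 3: issue SUB r0<-Add2 // r0:Add2,r1:8,r2:1,r3:6,r4:7,r5:Add1
cycle 4: stall // r0:Add2,r1:8,r2:1,r3:6,r4:7,r5:Add1
cycle 5: CDB Add1=6; issue ADD r5<-Add1 // r0:Add2,r1:8,r2:1,r3:6,r4:7,r5:Add1
cycle 6: CDB Add2=1; issue ADD r0<-Add2 // r0:Add2,r1:8,r2:1,r3:6,r4:7,r5:Add1
cycle 7: CDB Mul1=6; stall // r0:Add2,r1:8,r2:1,r3:6,r4:7,r5:Add1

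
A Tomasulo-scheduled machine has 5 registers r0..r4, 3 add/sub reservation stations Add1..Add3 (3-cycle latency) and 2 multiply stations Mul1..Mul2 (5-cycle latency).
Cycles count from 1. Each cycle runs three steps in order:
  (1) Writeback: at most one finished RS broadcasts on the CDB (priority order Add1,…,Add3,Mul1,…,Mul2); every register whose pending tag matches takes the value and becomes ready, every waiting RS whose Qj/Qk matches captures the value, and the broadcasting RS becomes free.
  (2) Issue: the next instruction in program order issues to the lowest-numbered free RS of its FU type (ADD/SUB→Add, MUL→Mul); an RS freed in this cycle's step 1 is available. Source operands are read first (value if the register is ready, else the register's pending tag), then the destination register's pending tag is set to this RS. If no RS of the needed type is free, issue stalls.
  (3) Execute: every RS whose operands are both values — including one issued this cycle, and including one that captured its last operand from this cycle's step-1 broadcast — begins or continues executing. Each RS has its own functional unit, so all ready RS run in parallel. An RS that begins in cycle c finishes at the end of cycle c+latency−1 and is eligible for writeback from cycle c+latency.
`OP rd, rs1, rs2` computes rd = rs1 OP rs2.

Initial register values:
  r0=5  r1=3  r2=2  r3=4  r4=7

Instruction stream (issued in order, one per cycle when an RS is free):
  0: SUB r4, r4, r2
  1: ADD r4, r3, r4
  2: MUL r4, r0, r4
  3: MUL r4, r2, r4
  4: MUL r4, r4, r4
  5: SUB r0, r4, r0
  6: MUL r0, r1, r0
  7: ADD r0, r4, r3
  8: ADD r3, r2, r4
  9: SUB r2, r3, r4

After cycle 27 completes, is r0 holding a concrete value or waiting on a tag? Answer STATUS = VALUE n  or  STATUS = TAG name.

cycle 1: issue SUB r4<-Add1 // r0:5,r1:3,r2:2,r3:4,r4:Add1
cycle 2: issue ADD r4<-Add2 // r0:5,r1:3,r2:2,r3:4,r4:Add2
cycle 3: issue MUL r4<-Mul1 // r0:5,r1:3,r2:2,r3:4,r4:Mul1
cycle 4: CDB Add1=5; issue MUL r4<-Mul2 // r0:5,r1:3,r2:2,r3:4,r4:Mul2
cycle 5: stall // r0:5,r1:3,r2:2,r3:4,r4:Mul2
cycle 6: stall // r0:5,r1:3,r2:2,r3:4,r4:Mul2
cycle 7: CDB Add2=9; stall // r0:5,r1:3,r2:2,r3:4,r4:Mul2
cycle 8: stall // r0:5,r1:3,r2:2,r3:4,r4:Mul2
cycle 9: stall // r0:5,r1:3,r2:2,r3:4,r4:Mul2
cycle 10: stall // r0:5,r1:3,r2:2,r3:4,r4:Mul2
cycle 11: stall // r0:5,r1:3,r2:2,r3:4,r4:Mul2
cycle 12: CDB Mul1=45; issue MUL r4<-Mul1 // r0:5,r1:3,r2:2,r3:4,r4:Mul1
cycle 13: issue SUB r0<-Add1 // r0:Add1,r1:3,r2:2,r3:4,r4:Mul1
cycle 14: stall // r0:Add1,r1:3,r2:2,r3:4,r4:Mul1
cycle 15: stall // r0:Add1,r1:3,r2:2,r3:4,r4:Mul1
cycle 16: stall // r0:Add1,r1:3,r2:2,r3:4,r4:Mul1
cycle 17: CDB Mul2=90; issue MUL r0<-Mul2 // r0:Mul2,r1:3,r2:2,r3:4,r4:Mul1
cycle 18: issue ADD r0<-Add2 // r0:Add2,r1:3,r2:2,r3:4,r4:Mul1
cycle 19: issue ADD r3<-Add3 // r0:Add2,r1:3,r2:2,r3:Add3,r4:Mul1
cycle 20: stall // r0:Add2,r1:3,r2:2,r3:Add3,r4:Mul1
cycle 21: stall // r0:Add2,r1:3,r2:2,r3:Add3,r4:Mul1
cycle 22: CDB Mul1=8100; stall // r0:Add2,r1:3,r2:2,r3:Add3,r4:8100
cycle 23: stall // r0:Add2,r1:3,r2:2,r3:Add3,r4:8100
cycle 24: stall // r0:Add2,r1:3,r2:2,r3:Add3,r4:8100
cycle 25: CDB Add1=8095; issue SUB r2<-Add1 // r0:Add2,r1:3,r2:Add1,r3:Add3,r4:8100
cycle 26: CDB Add2=8104 // r0:8104,r1:3,r2:Add1,r3:Add3,r4:8100
cycle 27: CDB Add3=8102 // r0:8104,r1:3,r2:Add1,r3:8102,r4:8100

STATUS = VALUE 8104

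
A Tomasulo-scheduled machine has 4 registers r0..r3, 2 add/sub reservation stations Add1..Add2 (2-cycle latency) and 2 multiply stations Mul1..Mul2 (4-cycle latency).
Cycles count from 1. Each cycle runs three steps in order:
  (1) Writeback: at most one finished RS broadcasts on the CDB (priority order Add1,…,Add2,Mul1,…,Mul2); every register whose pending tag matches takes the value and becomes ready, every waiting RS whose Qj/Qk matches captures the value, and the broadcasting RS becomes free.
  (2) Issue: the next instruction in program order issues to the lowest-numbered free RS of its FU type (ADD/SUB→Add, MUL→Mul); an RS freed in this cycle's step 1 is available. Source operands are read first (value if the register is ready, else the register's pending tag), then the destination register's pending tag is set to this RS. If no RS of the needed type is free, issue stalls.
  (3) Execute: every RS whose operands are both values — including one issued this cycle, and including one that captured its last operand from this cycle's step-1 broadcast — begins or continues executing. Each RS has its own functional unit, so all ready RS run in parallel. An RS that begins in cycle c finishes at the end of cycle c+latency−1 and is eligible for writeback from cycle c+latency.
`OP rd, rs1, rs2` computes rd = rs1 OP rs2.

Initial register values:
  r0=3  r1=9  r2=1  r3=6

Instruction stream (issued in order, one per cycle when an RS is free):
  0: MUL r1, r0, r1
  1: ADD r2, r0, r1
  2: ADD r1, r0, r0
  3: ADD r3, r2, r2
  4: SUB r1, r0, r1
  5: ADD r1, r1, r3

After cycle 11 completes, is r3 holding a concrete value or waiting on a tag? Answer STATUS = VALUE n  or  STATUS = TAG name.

STATUS = VALUE 60

cycle 1: issue MUL r1<-Mul1 // r0:3,r1:Mul1,r2:1,r3:6
cycle 2: issue ADD r2<-Add1 // r0:3,r1:Mul1,r2:Add1,r3:6
cycle 3: issue ADD r1<-Add2 // r0:3,r1:Add2,r2:Add1,r3:6
cycle 4: stall // r0:3,r1:Add2,r2:Add1,r3:6
cycle 5: CDB Add2=6; issue ADD r3<-Add2 // r0:3,r1:6,r2:Add1,r3:Add2
cycle 6: CDB Mul1=27; stall // r0:3,r1:6,r2:Add1,r3:Add2
cycle 7: stall // r0:3,r1:6,r2:Add1,r3:Add2
cycle 8: CDB Add1=30; issue SUB r1<-Add1 // r0:3,r1:Add1,r2:30,r3:Add2
cycle 9: stall // r0:3,r1:Add1,r2:30,r3:Add2
cycle 10: CDB Add1=-3; issue ADD r1<-Add1 // r0:3,r1:Add1,r2:30,r3:Add2
cycle 11: CDB Add2=60 // r0:3,r1:Add1,r2:30,r3:60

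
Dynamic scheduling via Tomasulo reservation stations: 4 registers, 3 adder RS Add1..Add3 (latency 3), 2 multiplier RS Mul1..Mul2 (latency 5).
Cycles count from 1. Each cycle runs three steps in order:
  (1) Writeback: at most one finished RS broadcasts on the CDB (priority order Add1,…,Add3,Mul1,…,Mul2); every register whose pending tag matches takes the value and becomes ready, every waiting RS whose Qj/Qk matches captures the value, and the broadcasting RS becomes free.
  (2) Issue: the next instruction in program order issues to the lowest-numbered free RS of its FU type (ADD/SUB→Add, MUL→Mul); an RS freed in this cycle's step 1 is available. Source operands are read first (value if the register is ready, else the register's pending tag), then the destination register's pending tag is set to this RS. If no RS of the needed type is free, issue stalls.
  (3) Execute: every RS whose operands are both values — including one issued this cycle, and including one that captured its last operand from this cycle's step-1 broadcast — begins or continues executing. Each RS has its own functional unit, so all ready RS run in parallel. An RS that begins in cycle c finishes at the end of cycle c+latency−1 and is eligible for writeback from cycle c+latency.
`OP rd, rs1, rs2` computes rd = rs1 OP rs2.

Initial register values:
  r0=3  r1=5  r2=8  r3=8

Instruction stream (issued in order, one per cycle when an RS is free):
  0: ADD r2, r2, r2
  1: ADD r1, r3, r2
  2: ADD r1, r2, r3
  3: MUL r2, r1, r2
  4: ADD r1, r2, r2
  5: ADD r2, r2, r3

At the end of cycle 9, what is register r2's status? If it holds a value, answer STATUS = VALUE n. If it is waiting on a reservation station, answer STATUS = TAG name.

cycle 1: issue ADD r2<-Add1 // r0:3,r1:5,r2:Add1,r3:8
cycle 2: issue ADD r1<-Add2 // r0:3,r1:Add2,r2:Add1,r3:8
cycle 3: issue ADD r1<-Add3 // r0:3,r1:Add3,r2:Add1,r3:8
cycle 4: CDB Add1=16; issue MUL r2<-Mul1 // r0:3,r1:Add3,r2:Mul1,r3:8
cycle 5: issue ADD r1<-Add1 // r0:3,r1:Add1,r2:Mul1,r3:8
cycle 6: stall // r0:3,r1:Add1,r2:Mul1,r3:8
cycle 7: CDB Add2=24; issue ADD r2<-Add2 // r0:3,r1:Add1,r2:Add2,r3:8
cycle 8: CDB Add3=24 // r0:3,r1:Add1,r2:Add2,r3:8
cycle 9: - // r0:3,r1:Add1,r2:Add2,r3:8

STATUS = TAG Add2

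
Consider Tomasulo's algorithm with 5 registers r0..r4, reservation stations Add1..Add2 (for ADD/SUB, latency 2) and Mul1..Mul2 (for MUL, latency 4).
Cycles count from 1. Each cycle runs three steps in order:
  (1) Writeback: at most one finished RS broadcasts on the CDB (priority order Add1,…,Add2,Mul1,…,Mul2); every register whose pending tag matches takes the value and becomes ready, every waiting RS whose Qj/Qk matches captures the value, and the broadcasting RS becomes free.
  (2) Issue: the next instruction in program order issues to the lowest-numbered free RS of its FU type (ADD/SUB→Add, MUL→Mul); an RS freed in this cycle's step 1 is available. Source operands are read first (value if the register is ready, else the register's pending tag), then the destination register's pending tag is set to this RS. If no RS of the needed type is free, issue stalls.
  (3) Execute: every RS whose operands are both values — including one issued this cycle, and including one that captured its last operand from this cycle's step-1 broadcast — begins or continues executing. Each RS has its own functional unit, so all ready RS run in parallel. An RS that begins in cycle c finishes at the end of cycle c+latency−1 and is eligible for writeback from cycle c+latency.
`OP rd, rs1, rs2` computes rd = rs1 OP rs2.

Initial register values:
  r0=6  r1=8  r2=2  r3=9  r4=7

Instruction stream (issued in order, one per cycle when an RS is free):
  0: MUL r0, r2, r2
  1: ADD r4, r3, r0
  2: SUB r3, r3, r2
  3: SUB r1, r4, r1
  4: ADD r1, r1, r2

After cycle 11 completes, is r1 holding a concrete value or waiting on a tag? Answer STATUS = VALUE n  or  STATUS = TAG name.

STATUS = TAG Add1

cycle 1: issue MUL r0<-Mul1 // r0:Mul1,r1:8,r2:2,r3:9,r4:7
cycle 2: issue ADD r4<-Add1 // r0:Mul1,r1:8,r2:2,r3:9,r4:Add1
cycle 3: issue SUB r3<-Add2 // r0:Mul1,r1:8,r2:2,r3:Add2,r4:Add1
cycle 4: stall // r0:Mul1,r1:8,r2:2,r3:Add2,r4:Add1
cycle 5: CDB Add2=7; issue SUB r1<-Add2 // r0:Mul1,r1:Add2,r2:2,r3:7,r4:Add1
cycle 6: CDB Mul1=4; stall // r0:4,r1:Add2,r2:2,r3:7,r4:Add1
cycle 7: stall // r0:4,r1:Add2,r2:2,r3:7,r4:Add1
cycle 8: CDB Add1=13; issue ADD r1<-Add1 // r0:4,r1:Add1,r2:2,r3:7,r4:13
cycle 9: - // r0:4,r1:Add1,r2:2,r3:7,r4:13
cycle 10: CDB Add2=5 // r0:4,r1:Add1,r2:2,r3:7,r4:13
cycle 11: - // r0:4,r1:Add1,r2:2,r3:7,r4:13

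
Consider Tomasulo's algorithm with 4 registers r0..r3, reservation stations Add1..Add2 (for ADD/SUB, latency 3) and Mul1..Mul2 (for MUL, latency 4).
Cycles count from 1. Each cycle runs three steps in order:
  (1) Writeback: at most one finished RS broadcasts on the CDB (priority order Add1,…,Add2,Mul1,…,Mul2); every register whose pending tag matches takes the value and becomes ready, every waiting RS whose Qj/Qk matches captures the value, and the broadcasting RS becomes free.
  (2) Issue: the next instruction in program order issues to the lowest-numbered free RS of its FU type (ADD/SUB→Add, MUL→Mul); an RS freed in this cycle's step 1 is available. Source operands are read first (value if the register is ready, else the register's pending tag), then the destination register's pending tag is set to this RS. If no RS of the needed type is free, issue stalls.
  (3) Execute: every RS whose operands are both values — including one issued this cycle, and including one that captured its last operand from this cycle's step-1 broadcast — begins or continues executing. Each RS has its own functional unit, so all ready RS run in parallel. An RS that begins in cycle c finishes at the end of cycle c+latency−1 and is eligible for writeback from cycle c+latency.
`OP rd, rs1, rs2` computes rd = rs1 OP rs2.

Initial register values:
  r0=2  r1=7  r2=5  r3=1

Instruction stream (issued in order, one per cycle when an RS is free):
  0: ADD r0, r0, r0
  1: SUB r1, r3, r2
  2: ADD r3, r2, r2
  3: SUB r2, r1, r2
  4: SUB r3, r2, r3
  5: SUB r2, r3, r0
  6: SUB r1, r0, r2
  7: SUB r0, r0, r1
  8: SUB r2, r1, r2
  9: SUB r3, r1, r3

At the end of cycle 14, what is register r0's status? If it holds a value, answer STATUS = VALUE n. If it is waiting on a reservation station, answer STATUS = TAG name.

STATUS = TAG Add2

cycle 1: issue ADD r0<-Add1 // r0:Add1,r1:7,r2:5,r3:1
cycle 2: issue SUB r1<-Add2 // r0:Add1,r1:Add2,r2:5,r3:1
cycle 3: stall // r0:Add1,r1:Add2,r2:5,r3:1
cycle 4: CDB Add1=4; issue ADD r3<-Add1 // r0:4,r1:Add2,r2:5,r3:Add1
cycle 5: CDB Add2=-4; issue SUB r2<-Add2 // r0:4,r1:-4,r2:Add2,r3:Add1
cycle 6: stall // r0:4,r1:-4,r2:Add2,r3:Add1
cycle 7: CDB Add1=10; issue SUB r3<-Add1 // r0:4,r1:-4,r2:Add2,r3:Add1
cycle 8: CDB Add2=-9; issue SUB r2<-Add2 // r0:4,r1:-4,r2:Add2,r3:Add1
cycle 9: stall // r0:4,r1:-4,r2:Add2,r3:Add1
cycle 10: stall // r0:4,r1:-4,r2:Add2,r3:Add1
cycle 11: CDB Add1=-19; issue SUB r1<-Add1 // r0:4,r1:Add1,r2:Add2,r3:-19
cycle 12: stall // r0:4,r1:Add1,r2:Add2,r3:-19
cycle 13: stall // r0:4,r1:Add1,r2:Add2,r3:-19
cycle 14: CDB Add2=-23; issue SUB r0<-Add2 // r0:Add2,r1:Add1,r2:-23,r3:-19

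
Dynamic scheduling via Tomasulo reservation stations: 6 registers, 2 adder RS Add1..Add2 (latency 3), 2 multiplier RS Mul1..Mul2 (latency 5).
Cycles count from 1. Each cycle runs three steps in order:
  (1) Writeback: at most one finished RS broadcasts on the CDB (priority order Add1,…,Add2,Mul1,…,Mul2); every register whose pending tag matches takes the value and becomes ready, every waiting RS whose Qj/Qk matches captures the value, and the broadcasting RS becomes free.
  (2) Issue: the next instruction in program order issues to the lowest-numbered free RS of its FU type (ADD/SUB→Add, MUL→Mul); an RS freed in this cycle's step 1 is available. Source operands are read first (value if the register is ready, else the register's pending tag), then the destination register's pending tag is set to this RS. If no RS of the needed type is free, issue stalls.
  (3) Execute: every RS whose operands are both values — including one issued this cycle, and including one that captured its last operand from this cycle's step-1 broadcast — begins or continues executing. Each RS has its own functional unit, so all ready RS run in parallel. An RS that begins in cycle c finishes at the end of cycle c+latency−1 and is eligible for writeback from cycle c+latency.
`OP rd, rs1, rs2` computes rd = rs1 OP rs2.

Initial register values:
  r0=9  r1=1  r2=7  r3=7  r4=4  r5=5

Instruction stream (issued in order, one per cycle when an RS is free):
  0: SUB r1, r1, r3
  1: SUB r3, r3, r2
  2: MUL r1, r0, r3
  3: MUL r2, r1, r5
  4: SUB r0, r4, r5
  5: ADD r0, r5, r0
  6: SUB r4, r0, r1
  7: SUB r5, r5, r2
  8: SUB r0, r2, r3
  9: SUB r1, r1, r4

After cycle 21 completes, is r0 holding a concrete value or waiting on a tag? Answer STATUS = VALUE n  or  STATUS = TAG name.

STATUS = VALUE 0

cycle 1: issue SUB r1<-Add1 // r0:9,r1:Add1,r2:7,r3:7,r4:4,r5:5
cycle 2: issue SUB r3<-Add2 // r0:9,r1:Add1,r2:7,r3:Add2,r4:4,r5:5
cycle 3: issue MUL r1<-Mul1 // r0:9,r1:Mul1,r2:7,r3:Add2,r4:4,r5:5
cycle 4: CDB Add1=-6; issue MUL r2<-Mul2 // r0:9,r1:Mul1,r2:Mul2,r3:Add2,r4:4,r5:5
cycle 5: CDB Add2=0; issue SUB r0<-Add1 // r0:Add1,r1:Mul1,r2:Mul2,r3:0,r4:4,r5:5
cycle 6: issue ADD r0<-Add2 // r0:Add2,r1:Mul1,r2:Mul2,r3:0,r4:4,r5:5
cycle 7: stall // r0:Add2,r1:Mul1,r2:Mul2,r3:0,r4:4,r5:5
cycle 8: CDB Add1=-1; issue SUB r4<-Add1 // r0:Add2,r1:Mul1,r2:Mul2,r3:0,r4:Add1,r5:5
cycle 9: stall // r0:Add2,r1:Mul1,r2:Mul2,r3:0,r4:Add1,r5:5
cycle 10: CDB Mul1=0; stall // r0:Add2,r1:0,r2:Mul2,r3:0,r4:Add1,r5:5
cycle 11: CDB Add2=4; issue SUB r5<-Add2 // r0:4,r1:0,r2:Mul2,r3:0,r4:Add1,r5:Add2
cycle 12: stall // r0:4,r1:0,r2:Mul2,r3:0,r4:Add1,r5:Add2
cycle 13: stall // r0:4,r1:0,r2:Mul2,r3:0,r4:Add1,r5:Add2
cycle 14: CDB Add1=4; issue SUB r0<-Add1 // r0:Add1,r1:0,r2:Mul2,r3:0,r4:4,r5:Add2
cycle 15: CDB Mul2=0; stall // r0:Add1,r1:0,r2:0,r3:0,r4:4,r5:Add2
cycle 16: stall // r0:Add1,r1:0,r2:0,r3:0,r4:4,r5:Add2
cycle 17: stall // r0:Add1,r1:0,r2:0,r3:0,r4:4,r5:Add2
cycle 18: CDB Add1=0; issue SUB r1<-Add1 // r0:0,r1:Add1,r2:0,r3:0,r4:4,r5:Add2
cycle 19: CDB Add2=5 // r0:0,r1:Add1,r2:0,r3:0,r4:4,r5:5
cycle 20: - // r0:0,r1:Add1,r2:0,r3:0,r4:4,r5:5
cycle 21: CDB Add1=-4 // r0:0,r1:-4,r2:0,r3:0,r4:4,r5:5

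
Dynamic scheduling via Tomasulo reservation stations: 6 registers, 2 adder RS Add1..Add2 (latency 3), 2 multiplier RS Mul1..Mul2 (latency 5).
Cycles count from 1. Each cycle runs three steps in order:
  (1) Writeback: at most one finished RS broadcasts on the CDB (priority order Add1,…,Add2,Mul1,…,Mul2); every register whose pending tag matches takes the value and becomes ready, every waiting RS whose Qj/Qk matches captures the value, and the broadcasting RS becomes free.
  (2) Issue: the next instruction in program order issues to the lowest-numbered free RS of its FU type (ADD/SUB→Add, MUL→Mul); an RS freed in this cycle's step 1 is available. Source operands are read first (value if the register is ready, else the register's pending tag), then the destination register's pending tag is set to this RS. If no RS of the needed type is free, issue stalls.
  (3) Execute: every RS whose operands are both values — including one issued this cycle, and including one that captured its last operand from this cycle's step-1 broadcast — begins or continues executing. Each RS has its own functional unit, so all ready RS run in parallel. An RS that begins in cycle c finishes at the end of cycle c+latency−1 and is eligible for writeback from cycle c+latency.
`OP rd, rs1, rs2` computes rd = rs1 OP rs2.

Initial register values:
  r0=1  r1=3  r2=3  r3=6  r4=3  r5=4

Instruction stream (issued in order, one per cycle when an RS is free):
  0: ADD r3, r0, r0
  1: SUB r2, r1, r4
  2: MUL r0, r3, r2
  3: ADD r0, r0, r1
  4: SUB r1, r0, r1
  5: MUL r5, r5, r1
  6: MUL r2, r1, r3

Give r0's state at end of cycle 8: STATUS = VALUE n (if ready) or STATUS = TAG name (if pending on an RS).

cycle 1: issue ADD r3<-Add1 // r0:1,r1:3,r2:3,r3:Add1,r4:3,r5:4
cycle 2: issue SUB r2<-Add2 // r0:1,r1:3,r2:Add2,r3:Add1,r4:3,r5:4
cycle 3: issue MUL r0<-Mul1 // r0:Mul1,r1:3,r2:Add2,r3:Add1,r4:3,r5:4
cycle 4: CDB Add1=2; issue ADD r0<-Add1 // r0:Add1,r1:3,r2:Add2,r3:2,r4:3,r5:4
cycle 5: CDB Add2=0; issue SUB r1<-Add2 // r0:Add1,r1:Add2,r2:0,r3:2,r4:3,r5:4
cycle 6: issue MUL r5<-Mul2 // r0:Add1,r1:Add2,r2:0,r3:2,r4:3,r5:Mul2
cycle 7: stall // r0:Add1,r1:Add2,r2:0,r3:2,r4:3,r5:Mul2
cycle 8: stall // r0:Add1,r1:Add2,r2:0,r3:2,r4:3,r5:Mul2

STATUS = TAG Add1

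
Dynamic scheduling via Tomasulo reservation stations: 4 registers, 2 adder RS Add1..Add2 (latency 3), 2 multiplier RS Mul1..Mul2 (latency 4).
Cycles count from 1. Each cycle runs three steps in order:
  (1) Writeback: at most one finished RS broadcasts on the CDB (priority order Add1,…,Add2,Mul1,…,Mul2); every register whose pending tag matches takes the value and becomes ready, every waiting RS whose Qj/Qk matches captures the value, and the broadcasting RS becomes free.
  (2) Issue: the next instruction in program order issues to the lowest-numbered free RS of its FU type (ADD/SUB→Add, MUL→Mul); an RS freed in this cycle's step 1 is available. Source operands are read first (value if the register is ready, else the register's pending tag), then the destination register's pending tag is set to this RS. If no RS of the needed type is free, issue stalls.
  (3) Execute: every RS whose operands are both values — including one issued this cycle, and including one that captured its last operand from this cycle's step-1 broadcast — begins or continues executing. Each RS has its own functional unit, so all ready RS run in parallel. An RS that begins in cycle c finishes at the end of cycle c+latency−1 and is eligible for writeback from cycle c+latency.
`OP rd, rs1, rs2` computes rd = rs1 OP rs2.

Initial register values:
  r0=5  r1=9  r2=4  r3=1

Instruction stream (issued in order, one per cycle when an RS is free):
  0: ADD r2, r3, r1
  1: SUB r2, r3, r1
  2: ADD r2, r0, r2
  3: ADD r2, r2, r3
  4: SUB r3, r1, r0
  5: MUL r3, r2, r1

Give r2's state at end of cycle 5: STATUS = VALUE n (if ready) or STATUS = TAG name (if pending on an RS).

STATUS = TAG Add2

cycle 1: issue ADD r2<-Add1 // r0:5,r1:9,r2:Add1,r3:1
cycle 2: issue SUB r2<-Add2 // r0:5,r1:9,r2:Add2,r3:1
cycle 3: stall // r0:5,r1:9,r2:Add2,r3:1
cycle 4: CDB Add1=10; issue ADD r2<-Add1 // r0:5,r1:9,r2:Add1,r3:1
cycle 5: CDB Add2=-8; issue ADD r2<-Add2 // r0:5,r1:9,r2:Add2,r3:1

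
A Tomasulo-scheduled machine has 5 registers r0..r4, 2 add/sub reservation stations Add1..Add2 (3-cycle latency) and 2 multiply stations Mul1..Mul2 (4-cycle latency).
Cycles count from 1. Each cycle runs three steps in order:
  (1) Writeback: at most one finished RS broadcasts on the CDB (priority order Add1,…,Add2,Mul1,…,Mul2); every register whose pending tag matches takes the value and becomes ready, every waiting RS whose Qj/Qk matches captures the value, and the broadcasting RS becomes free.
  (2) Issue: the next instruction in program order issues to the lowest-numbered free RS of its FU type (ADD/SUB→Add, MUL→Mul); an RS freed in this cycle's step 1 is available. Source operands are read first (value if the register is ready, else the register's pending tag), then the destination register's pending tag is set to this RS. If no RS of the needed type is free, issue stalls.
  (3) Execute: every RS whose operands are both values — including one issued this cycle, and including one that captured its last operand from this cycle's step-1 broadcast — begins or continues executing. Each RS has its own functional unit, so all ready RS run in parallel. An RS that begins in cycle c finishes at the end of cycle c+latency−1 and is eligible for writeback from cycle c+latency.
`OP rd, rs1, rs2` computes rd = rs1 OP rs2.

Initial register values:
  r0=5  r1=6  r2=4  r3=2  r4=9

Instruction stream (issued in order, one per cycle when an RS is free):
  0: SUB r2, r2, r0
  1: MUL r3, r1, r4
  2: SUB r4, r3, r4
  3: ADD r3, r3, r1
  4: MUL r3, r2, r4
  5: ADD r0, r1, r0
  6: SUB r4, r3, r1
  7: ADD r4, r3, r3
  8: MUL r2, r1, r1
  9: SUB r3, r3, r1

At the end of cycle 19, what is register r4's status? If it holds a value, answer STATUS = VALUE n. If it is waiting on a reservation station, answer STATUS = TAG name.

cycle 1: issue SUB r2<-Add1 // r0:5,r1:6,r2:Add1,r3:2,r4:9
cycle 2: issue MUL r3<-Mul1 // r0:5,r1:6,r2:Add1,r3:Mul1,r4:9
cycle 3: issue SUB r4<-Add2 // r0:5,r1:6,r2:Add1,r3:Mul1,r4:Add2
cycle 4: CDB Add1=-1; issue ADD r3<-Add1 // r0:5,r1:6,r2:-1,r3:Add1,r4:Add2
cycle 5: issue MUL r3<-Mul2 // r0:5,r1:6,r2:-1,r3:Mul2,r4:Add2
cycle 6: CDB Mul1=54; stall // r0:5,r1:6,r2:-1,r3:Mul2,r4:Add2
cycle 7: stall // r0:5,r1:6,r2:-1,r3:Mul2,r4:Add2
cycle 8: stall // r0:5,r1:6,r2:-1,r3:Mul2,r4:Add2
cycle 9: CDB Add1=60; issue ADD r0<-Add1 // r0:Add1,r1:6,r2:-1,r3:Mul2,r4:Add2
cycle 10: CDB Add2=45; issue SUB r4<-Add2 // r0:Add1,r1:6,r2:-1,r3:Mul2,r4:Add2
cycle 11: stall // r0:Add1,r1:6,r2:-1,r3:Mul2,r4:Add2
cycle 12: CDB Add1=11; issue ADD r4<-Add1 // r0:11,r1:6,r2:-1,r3:Mul2,r4:Add1
cycle 13: issue MUL r2<-Mul1 // r0:11,r1:6,r2:Mul1,r3:Mul2,r4:Add1
cycle 14: CDB Mul2=-45; stall // r0:11,r1:6,r2:Mul1,r3:-45,r4:Add1
cycle 15: stall // r0:11,r1:6,r2:Mul1,r3:-45,r4:Add1
cycle 16: stall // r0:11,r1:6,r2:Mul1,r3:-45,r4:Add1
cycle 17: CDB Add1=-90; issue SUB r3<-Add1 // r0:11,r1:6,r2:Mul1,r3:Add1,r4:-90
cycle 18: CDB Add2=-51 // r0:11,r1:6,r2:Mul1,r3:Add1,r4:-90
cycle 19: CDB Mul1=36 // r0:11,r1:6,r2:36,r3:Add1,r4:-90

STATUS = VALUE -90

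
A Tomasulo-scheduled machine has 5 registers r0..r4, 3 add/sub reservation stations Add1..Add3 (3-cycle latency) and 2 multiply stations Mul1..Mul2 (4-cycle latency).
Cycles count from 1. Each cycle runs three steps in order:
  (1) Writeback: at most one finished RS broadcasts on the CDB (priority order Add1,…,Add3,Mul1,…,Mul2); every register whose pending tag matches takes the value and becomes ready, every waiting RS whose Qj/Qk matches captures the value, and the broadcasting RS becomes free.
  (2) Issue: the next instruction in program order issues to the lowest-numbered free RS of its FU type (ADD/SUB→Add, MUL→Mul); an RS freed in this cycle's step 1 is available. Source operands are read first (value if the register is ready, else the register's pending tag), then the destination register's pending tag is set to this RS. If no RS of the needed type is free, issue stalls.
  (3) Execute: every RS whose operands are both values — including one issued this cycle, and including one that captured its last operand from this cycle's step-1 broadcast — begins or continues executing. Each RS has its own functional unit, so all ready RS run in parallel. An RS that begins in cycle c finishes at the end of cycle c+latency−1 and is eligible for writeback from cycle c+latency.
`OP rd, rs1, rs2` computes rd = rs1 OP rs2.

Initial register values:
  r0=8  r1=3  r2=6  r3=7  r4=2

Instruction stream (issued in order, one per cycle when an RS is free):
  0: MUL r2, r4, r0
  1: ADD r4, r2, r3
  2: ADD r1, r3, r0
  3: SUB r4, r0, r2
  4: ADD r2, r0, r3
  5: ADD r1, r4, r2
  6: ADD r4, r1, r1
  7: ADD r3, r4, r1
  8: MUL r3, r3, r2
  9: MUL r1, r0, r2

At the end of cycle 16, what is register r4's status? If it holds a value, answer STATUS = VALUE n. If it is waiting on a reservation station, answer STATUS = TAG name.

STATUS = VALUE 14

cycle 1: issue MUL r2<-Mul1 // r0:8,r1:3,r2:Mul1,r3:7,r4:2
cycle 2: issue ADD r4<-Add1 // r0:8,r1:3,r2:Mul1,r3:7,r4:Add1
cycle 3: issue ADD r1<-Add2 // r0:8,r1:Add2,r2:Mul1,r3:7,r4:Add1
cycle 4: issue SUB r4<-Add3 // r0:8,r1:Add2,r2:Mul1,r3:7,r4:Add3
cycle 5: CDB Mul1=16; stall // r0:8,r1:Add2,r2:16,r3:7,r4:Add3
cycle 6: CDB Add2=15; issue ADD r2<-Add2 // r0:8,r1:15,r2:Add2,r3:7,r4:Add3
cycle 7: stall // r0:8,r1:15,r2:Add2,r3:7,r4:Add3
cycle 8: CDB Add1=23; issue ADD r1<-Add1 // r0:8,r1:Add1,r2:Add2,r3:7,r4:Add3
cycle 9: CDB Add2=15; issue ADD r4<-Add2 // r0:8,r1:Add1,r2:15,r3:7,r4:Add2
cycle 10: CDB Add3=-8; issue ADD r3<-Add3 // r0:8,r1:Add1,r2:15,r3:Add3,r4:Add2
cycle 11: issue MUL r3<-Mul1 // r0:8,r1:Add1,r2:15,r3:Mul1,r4:Add2
cycle 12: issue MUL r1<-Mul2 // r0:8,r1:Mul2,r2:15,r3:Mul1,r4:Add2
cycle 13: CDB Add1=7 // r0:8,r1:Mul2,r2:15,r3:Mul1,r4:Add2
cycle 14: - // r0:8,r1:Mul2,r2:15,r3:Mul1,r4:Add2
cycle 15: - // r0:8,r1:Mul2,r2:15,r3:Mul1,r4:Add2
cycle 16: CDB Add2=14 // r0:8,r1:Mul2,r2:15,r3:Mul1,r4:14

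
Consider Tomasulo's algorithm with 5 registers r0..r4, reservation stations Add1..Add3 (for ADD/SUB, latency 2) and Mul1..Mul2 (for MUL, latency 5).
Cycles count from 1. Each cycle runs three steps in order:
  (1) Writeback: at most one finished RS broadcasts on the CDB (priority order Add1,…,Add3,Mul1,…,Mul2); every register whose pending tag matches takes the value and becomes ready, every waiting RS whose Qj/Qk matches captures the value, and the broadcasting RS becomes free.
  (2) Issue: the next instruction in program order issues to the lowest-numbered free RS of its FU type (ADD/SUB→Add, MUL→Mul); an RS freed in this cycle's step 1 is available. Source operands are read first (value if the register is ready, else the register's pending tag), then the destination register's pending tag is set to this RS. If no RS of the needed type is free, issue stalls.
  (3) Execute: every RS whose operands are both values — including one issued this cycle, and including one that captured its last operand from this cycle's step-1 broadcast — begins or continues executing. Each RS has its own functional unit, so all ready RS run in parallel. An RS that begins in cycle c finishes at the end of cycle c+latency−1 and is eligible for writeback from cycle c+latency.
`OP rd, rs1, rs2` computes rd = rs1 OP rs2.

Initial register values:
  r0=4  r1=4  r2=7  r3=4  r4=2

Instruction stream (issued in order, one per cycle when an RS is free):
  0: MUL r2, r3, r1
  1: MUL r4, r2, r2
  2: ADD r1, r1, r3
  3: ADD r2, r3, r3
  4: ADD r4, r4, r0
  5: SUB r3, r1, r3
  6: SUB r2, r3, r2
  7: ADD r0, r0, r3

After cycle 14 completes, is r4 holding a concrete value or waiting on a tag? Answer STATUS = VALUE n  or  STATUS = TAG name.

STATUS = VALUE 260

cycle 1: issue MUL r2<-Mul1 // r0:4,r1:4,r2:Mul1,r3:4,r4:2
cycle 2: issue MUL r4<-Mul2 // r0:4,r1:4,r2:Mul1,r3:4,r4:Mul2
cycle 3: issue ADD r1<-Add1 // r0:4,r1:Add1,r2:Mul1,r3:4,r4:Mul2
cycle 4: issue ADD r2<-Add2 // r0:4,r1:Add1,r2:Add2,r3:4,r4:Mul2
cycle 5: CDB Add1=8; issue ADD r4<-Add1 // r0:4,r1:8,r2:Add2,r3:4,r4:Add1
cycle 6: CDB Add2=8; issue SUB r3<-Add2 // r0:4,r1:8,r2:8,r3:Add2,r4:Add1
cycle 7: CDB Mul1=16; issue SUB r2<-Add3 // r0:4,r1:8,r2:Add3,r3:Add2,r4:Add1
cycle 8: CDB Add2=4; issue ADD r0<-Add2 // r0:Add2,r1:8,r2:Add3,r3:4,r4:Add1
cycle 9: - // r0:Add2,r1:8,r2:Add3,r3:4,r4:Add1
cycle 10: CDB Add2=8 // r0:8,r1:8,r2:Add3,r3:4,r4:Add1
cycle 11: CDB Add3=-4 // r0:8,r1:8,r2:-4,r3:4,r4:Add1
cycle 12: CDB Mul2=256 // r0:8,r1:8,r2:-4,r3:4,r4:Add1
cycle 13: - // r0:8,r1:8,r2:-4,r3:4,r4:Add1
cycle 14: CDB Add1=260 // r0:8,r1:8,r2:-4,r3:4,r4:260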